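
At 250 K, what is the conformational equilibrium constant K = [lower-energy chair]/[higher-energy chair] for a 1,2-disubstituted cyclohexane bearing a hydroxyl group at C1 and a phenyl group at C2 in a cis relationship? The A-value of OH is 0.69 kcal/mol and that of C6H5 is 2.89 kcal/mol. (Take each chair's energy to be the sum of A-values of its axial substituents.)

C1 and C2 have opposite parity, so for the cis isomer the two substituents are one axial and one equatorial in each chair.
Chair I (hydroxyl axial, phenyl equatorial): E = 0.69 kcal/mol; chair II (hydroxyl equatorial, phenyl axial): E = 2.89 kcal/mol.
ΔG = 2.20 kcal/mol between the two chairs.
K = exp(ΔG/RT) with R = 1.987×10⁻³ kcal mol⁻¹ K⁻¹ and T = 250 K gives K ≈ 83.8.

K ≈ 83.8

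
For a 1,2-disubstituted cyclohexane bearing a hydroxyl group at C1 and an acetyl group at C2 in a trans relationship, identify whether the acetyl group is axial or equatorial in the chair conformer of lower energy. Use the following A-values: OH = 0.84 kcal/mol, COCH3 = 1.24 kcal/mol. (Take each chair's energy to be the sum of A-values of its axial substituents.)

C1 and C2 have opposite parity, so for the trans isomer the two substituents are e,e in one chair and a,a in the other.
Chair I (hydroxyl axial, acetyl axial): E = 2.08 kcal/mol.
Chair II (hydroxyl equatorial, acetyl equatorial): E = 0.00 kcal/mol.
Chair II is the more stable (lower-energy) conformer, and in that chair the acetyl group is equatorial.

equatorial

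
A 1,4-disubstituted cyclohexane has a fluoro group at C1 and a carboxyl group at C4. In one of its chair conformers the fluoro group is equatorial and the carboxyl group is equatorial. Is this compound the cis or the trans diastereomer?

trans

C1 and C4 have opposite parity, so their axial bonds point in opposite directions.
With opposite-parity carbons, two substituents on the same face are one axial and one equatorial; opposite faces give both axial or both equatorial.
Here the groups are equatorial/equatorial → opposite face → trans.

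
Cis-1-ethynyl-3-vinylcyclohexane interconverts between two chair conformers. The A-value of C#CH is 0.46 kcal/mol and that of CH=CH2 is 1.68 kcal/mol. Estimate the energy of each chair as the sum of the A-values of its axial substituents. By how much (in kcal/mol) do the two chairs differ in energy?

2.14 kcal/mol

C1 and C3 have the same parity, so for the cis isomer the two substituents are e,e in one chair and a,a in the other.
Chair I (ethynyl axial, vinyl axial): E = 2.14 kcal/mol.
Chair II (ethynyl equatorial, vinyl equatorial): E = 0.00 kcal/mol.
ΔE = 2.14 − 0.00 = 2.14 kcal/mol; chair II is more stable.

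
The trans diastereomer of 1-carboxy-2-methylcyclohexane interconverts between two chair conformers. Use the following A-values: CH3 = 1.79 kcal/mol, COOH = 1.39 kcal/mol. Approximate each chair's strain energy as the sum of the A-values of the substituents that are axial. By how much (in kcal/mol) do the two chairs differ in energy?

C1 and C2 have opposite parity, so for the trans isomer the two substituents are e,e in one chair and a,a in the other.
Chair I (methyl axial, carboxyl axial): E = 3.18 kcal/mol.
Chair II (methyl equatorial, carboxyl equatorial): E = 0.00 kcal/mol.
ΔE = 3.18 − 0.00 = 3.18 kcal/mol; chair II is more stable.

3.18 kcal/mol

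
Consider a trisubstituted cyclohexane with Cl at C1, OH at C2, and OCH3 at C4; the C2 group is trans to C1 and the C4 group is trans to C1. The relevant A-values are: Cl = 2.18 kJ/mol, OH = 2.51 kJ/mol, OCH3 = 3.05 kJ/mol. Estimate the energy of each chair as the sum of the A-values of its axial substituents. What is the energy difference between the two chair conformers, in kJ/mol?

Chair I (chloro axial, hydroxyl axial, methoxy axial): E = 7.74 kJ/mol.
Chair II (chloro equatorial, hydroxyl equatorial, methoxy equatorial): E = 0.00 kJ/mol.
ΔE = 7.74 − 0.00 = 7.74 kJ/mol; chair II is more stable.

7.74 kJ/mol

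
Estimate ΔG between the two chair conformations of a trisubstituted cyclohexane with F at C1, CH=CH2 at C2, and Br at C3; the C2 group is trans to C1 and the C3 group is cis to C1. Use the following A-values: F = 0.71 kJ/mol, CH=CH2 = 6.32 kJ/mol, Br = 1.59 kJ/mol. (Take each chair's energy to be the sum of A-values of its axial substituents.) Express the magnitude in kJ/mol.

8.62 kJ/mol

Chair I (fluoro axial, vinyl axial, bromo axial): E = 8.62 kJ/mol.
Chair II (fluoro equatorial, vinyl equatorial, bromo equatorial): E = 0.00 kJ/mol.
ΔE = 8.62 − 0.00 = 8.62 kJ/mol; chair II is more stable.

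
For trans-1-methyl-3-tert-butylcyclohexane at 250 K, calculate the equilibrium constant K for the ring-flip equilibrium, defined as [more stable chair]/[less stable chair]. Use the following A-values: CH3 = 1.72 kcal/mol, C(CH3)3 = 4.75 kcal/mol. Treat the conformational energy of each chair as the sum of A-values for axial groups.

K ≈ 446

C1 and C3 have the same parity, so for the trans isomer the two substituents are one axial and one equatorial in each chair.
Chair I (methyl axial, tert-butyl equatorial): E = 1.72 kcal/mol; chair II (methyl equatorial, tert-butyl axial): E = 4.75 kcal/mol.
ΔG = 3.03 kcal/mol between the two chairs.
K = exp(ΔG/RT) with R = 1.987×10⁻³ kcal mol⁻¹ K⁻¹ and T = 250 K gives K ≈ 446.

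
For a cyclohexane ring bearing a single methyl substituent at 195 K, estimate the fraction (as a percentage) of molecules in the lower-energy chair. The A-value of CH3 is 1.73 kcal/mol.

98.9%

One chair has the methyl group axial (E = 1.73 kcal/mol) and the other has it equatorial (E = 0).
ΔG = 1.73 kcal/mol between the two chairs.
K = exp(ΔG/RT) with R = 1.987×10⁻³ kcal mol⁻¹ K⁻¹ and T = 195 K gives K ≈ 86.9.
Fraction in the lower-energy chair = K/(K+1) = 98.9%.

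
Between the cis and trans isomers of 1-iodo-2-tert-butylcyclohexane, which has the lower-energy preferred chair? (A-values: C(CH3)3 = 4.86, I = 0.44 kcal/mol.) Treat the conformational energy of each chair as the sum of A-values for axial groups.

trans

At 1,2 positions (parity opposite): cis → (a,e or e,a); trans → (e,e or a,a).
Best chair for cis: E = 0.44 kcal/mol; best chair for trans: E = 0.00 kcal/mol.
The trans isomer is lower by 0.44 kcal/mol.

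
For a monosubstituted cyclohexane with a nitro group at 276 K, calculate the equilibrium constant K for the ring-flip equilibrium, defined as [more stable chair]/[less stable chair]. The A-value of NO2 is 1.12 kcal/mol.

One chair has the nitro group axial (E = 1.12 kcal/mol) and the other has it equatorial (E = 0).
ΔG = 1.12 kcal/mol between the two chairs.
K = exp(ΔG/RT) with R = 1.987×10⁻³ kcal mol⁻¹ K⁻¹ and T = 276 K gives K ≈ 7.71.

K ≈ 7.71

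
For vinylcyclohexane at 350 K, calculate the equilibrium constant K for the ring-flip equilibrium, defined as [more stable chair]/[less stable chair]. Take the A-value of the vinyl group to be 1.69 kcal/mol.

K ≈ 11.4

One chair has the vinyl group axial (E = 1.69 kcal/mol) and the other has it equatorial (E = 0).
ΔG = 1.69 kcal/mol between the two chairs.
K = exp(ΔG/RT) with R = 1.987×10⁻³ kcal mol⁻¹ K⁻¹ and T = 350 K gives K ≈ 11.4.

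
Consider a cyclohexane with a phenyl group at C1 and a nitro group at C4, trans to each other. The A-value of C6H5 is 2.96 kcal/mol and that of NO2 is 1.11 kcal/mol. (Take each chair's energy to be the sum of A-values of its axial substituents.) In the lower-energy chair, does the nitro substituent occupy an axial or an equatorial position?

equatorial

C1 and C4 have opposite parity, so for the trans isomer the two substituents are e,e in one chair and a,a in the other.
Chair I (phenyl axial, nitro axial): E = 4.07 kcal/mol.
Chair II (phenyl equatorial, nitro equatorial): E = 0.00 kcal/mol.
Chair II is the more stable (lower-energy) conformer, and in that chair the nitro group is equatorial.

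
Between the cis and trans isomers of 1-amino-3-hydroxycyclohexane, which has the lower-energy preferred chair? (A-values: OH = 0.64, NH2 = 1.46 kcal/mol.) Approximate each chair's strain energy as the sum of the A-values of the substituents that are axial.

cis

At 1,3 positions (parity same): cis → (e,e or a,a); trans → (a,e or e,a).
Best chair for cis: E = 0.00 kcal/mol; best chair for trans: E = 0.64 kcal/mol.
The cis isomer is lower by 0.64 kcal/mol.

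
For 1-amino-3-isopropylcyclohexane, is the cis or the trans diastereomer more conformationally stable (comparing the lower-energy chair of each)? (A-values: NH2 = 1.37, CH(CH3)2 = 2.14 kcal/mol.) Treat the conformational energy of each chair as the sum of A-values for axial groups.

At 1,3 positions (parity same): cis → (e,e or a,a); trans → (a,e or e,a).
Best chair for cis: E = 0.00 kcal/mol; best chair for trans: E = 1.37 kcal/mol.
The cis isomer is lower by 1.37 kcal/mol.

cis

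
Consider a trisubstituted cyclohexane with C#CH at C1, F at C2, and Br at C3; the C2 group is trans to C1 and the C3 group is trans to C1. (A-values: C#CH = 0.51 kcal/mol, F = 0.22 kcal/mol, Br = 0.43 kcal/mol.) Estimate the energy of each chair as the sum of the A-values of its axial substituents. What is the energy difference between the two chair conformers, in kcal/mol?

0.30 kcal/mol

Chair I (ethynyl axial, fluoro axial, bromo equatorial): E = 0.73 kcal/mol.
Chair II (ethynyl equatorial, fluoro equatorial, bromo axial): E = 0.43 kcal/mol.
ΔE = 0.73 − 0.43 = 0.30 kcal/mol; chair II is more stable.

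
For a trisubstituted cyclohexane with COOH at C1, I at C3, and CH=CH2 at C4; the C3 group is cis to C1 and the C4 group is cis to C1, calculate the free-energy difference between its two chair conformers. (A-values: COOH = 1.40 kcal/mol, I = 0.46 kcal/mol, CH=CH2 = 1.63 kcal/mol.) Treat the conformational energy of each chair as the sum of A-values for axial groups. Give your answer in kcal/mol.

0.23 kcal/mol

Chair I (carboxyl axial, iodo axial, vinyl equatorial): E = 1.86 kcal/mol.
Chair II (carboxyl equatorial, iodo equatorial, vinyl axial): E = 1.63 kcal/mol.
ΔE = 1.86 − 1.63 = 0.23 kcal/mol; chair II is more stable.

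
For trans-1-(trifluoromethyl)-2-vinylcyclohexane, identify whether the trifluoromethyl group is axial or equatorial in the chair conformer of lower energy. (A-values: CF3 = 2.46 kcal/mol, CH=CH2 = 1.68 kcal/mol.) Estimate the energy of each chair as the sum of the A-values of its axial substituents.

equatorial

C1 and C2 have opposite parity, so for the trans isomer the two substituents are e,e in one chair and a,a in the other.
Chair I (trifluoromethyl axial, vinyl axial): E = 4.14 kcal/mol.
Chair II (trifluoromethyl equatorial, vinyl equatorial): E = 0.00 kcal/mol.
Chair II is the more stable (lower-energy) conformer, and in that chair the trifluoromethyl group is equatorial.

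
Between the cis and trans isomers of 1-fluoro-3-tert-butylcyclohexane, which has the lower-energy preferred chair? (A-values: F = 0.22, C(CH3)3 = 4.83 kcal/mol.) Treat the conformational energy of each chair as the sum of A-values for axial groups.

cis

At 1,3 positions (parity same): cis → (e,e or a,a); trans → (a,e or e,a).
Best chair for cis: E = 0.00 kcal/mol; best chair for trans: E = 0.22 kcal/mol.
The cis isomer is lower by 0.22 kcal/mol.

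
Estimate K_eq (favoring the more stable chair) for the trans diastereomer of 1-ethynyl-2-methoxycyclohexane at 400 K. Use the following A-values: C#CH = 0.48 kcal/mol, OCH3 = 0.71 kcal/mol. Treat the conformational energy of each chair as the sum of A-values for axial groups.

K ≈ 4.47

C1 and C2 have opposite parity, so for the trans isomer the two substituents are e,e in one chair and a,a in the other.
Chair I (ethynyl axial, methoxy axial): E = 1.19 kcal/mol; chair II (ethynyl equatorial, methoxy equatorial): E = 0.00 kcal/mol.
ΔG = 1.19 kcal/mol between the two chairs.
K = exp(ΔG/RT) with R = 1.987×10⁻³ kcal mol⁻¹ K⁻¹ and T = 400 K gives K ≈ 4.47.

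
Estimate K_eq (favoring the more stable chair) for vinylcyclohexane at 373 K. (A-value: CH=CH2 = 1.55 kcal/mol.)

One chair has the vinyl group axial (E = 1.55 kcal/mol) and the other has it equatorial (E = 0).
ΔG = 1.55 kcal/mol between the two chairs.
K = exp(ΔG/RT) with R = 1.987×10⁻³ kcal mol⁻¹ K⁻¹ and T = 373 K gives K ≈ 8.1.

K ≈ 8.10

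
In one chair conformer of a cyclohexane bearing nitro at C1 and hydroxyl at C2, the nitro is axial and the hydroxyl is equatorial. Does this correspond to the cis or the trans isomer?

cis

C1 and C2 have opposite parity, so their axial bonds point in opposite directions.
With opposite-parity carbons, two substituents on the same face are one axial and one equatorial; opposite faces give both axial or both equatorial.
Here the groups are axial/equatorial → same face → cis.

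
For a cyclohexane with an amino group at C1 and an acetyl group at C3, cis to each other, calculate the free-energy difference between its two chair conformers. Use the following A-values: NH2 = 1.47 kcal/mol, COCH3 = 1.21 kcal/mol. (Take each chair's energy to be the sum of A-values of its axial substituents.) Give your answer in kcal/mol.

2.68 kcal/mol

C1 and C3 have the same parity, so for the cis isomer the two substituents are e,e in one chair and a,a in the other.
Chair I (amino axial, acetyl axial): E = 2.68 kcal/mol.
Chair II (amino equatorial, acetyl equatorial): E = 0.00 kcal/mol.
ΔE = 2.68 − 0.00 = 2.68 kcal/mol; chair II is more stable.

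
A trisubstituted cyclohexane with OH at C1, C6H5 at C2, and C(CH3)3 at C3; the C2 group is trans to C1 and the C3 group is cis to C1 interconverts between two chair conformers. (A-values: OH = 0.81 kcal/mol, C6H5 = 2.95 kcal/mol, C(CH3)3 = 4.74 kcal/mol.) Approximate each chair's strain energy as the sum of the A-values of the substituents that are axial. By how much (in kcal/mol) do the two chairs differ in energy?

8.50 kcal/mol

Chair I (hydroxyl axial, phenyl axial, tert-butyl axial): E = 8.50 kcal/mol.
Chair II (hydroxyl equatorial, phenyl equatorial, tert-butyl equatorial): E = 0.00 kcal/mol.
ΔE = 8.50 − 0.00 = 8.50 kcal/mol; chair II is more stable.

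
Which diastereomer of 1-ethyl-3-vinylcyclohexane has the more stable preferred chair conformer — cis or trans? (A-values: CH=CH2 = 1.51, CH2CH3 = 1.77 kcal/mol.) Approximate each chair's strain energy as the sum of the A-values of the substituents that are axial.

cis

At 1,3 positions (parity same): cis → (e,e or a,a); trans → (a,e or e,a).
Best chair for cis: E = 0.00 kcal/mol; best chair for trans: E = 1.51 kcal/mol.
The cis isomer is lower by 1.51 kcal/mol.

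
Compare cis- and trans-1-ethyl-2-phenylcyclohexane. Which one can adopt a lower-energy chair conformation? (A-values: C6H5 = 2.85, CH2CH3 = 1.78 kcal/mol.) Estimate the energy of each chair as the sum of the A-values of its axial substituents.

At 1,2 positions (parity opposite): cis → (a,e or e,a); trans → (e,e or a,a).
Best chair for cis: E = 1.78 kcal/mol; best chair for trans: E = 0.00 kcal/mol.
The trans isomer is lower by 1.78 kcal/mol.

trans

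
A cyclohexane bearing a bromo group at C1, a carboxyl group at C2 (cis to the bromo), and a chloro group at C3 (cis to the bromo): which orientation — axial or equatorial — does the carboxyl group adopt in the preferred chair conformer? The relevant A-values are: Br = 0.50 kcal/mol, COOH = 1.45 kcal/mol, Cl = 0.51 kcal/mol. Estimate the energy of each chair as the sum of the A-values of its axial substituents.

equatorial

Chair I (bromo axial, carboxyl equatorial, chloro axial): E = 1.01 kcal/mol.
Chair II (bromo equatorial, carboxyl axial, chloro equatorial): E = 1.45 kcal/mol.
Chair I is the more stable (lower-energy) conformer, and in that chair the carboxyl group is equatorial.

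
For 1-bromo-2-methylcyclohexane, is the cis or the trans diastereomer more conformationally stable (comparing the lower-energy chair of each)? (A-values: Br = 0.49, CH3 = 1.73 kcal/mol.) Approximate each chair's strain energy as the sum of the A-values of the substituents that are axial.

At 1,2 positions (parity opposite): cis → (a,e or e,a); trans → (e,e or a,a).
Best chair for cis: E = 0.49 kcal/mol; best chair for trans: E = 0.00 kcal/mol.
The trans isomer is lower by 0.49 kcal/mol.

trans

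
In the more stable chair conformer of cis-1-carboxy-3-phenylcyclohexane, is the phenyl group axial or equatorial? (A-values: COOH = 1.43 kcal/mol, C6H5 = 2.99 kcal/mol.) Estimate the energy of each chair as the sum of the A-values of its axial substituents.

C1 and C3 have the same parity, so for the cis isomer the two substituents are e,e in one chair and a,a in the other.
Chair I (carboxyl axial, phenyl axial): E = 4.42 kcal/mol.
Chair II (carboxyl equatorial, phenyl equatorial): E = 0.00 kcal/mol.
Chair II is the more stable (lower-energy) conformer, and in that chair the phenyl group is equatorial.

equatorial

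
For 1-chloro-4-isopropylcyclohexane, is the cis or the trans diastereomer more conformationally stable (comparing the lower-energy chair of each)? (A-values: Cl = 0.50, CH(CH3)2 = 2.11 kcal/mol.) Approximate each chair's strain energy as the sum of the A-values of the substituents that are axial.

trans

At 1,4 positions (parity opposite): cis → (a,e or e,a); trans → (e,e or a,a).
Best chair for cis: E = 0.50 kcal/mol; best chair for trans: E = 0.00 kcal/mol.
The trans isomer is lower by 0.50 kcal/mol.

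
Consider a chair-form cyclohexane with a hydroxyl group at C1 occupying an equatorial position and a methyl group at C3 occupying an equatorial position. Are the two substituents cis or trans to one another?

cis

C1 and C3 have the same parity, so their axial bonds point in the same direction.
With same-parity carbons, two substituents on the same face are both axial or both equatorial; opposite faces give one of each.
Here the groups are equatorial/equatorial → same face → cis.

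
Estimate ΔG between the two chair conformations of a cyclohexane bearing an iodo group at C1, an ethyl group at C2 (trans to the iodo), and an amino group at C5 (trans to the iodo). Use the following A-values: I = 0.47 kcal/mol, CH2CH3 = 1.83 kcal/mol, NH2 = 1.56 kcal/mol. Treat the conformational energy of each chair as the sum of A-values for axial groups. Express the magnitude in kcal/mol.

Chair I (iodo axial, ethyl axial, amino equatorial): E = 2.30 kcal/mol.
Chair II (iodo equatorial, ethyl equatorial, amino axial): E = 1.56 kcal/mol.
ΔE = 2.30 − 1.56 = 0.74 kcal/mol; chair II is more stable.

0.74 kcal/mol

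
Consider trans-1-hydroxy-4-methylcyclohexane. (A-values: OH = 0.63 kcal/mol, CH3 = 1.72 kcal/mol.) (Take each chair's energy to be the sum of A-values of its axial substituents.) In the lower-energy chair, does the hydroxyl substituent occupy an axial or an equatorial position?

C1 and C4 have opposite parity, so for the trans isomer the two substituents are e,e in one chair and a,a in the other.
Chair I (hydroxyl axial, methyl axial): E = 2.35 kcal/mol.
Chair II (hydroxyl equatorial, methyl equatorial): E = 0.00 kcal/mol.
Chair II is the more stable (lower-energy) conformer, and in that chair the hydroxyl group is equatorial.

equatorial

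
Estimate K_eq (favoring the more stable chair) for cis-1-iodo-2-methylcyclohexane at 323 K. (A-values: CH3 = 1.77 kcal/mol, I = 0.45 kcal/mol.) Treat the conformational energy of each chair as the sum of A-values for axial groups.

K ≈ 7.82

C1 and C2 have opposite parity, so for the cis isomer the two substituents are one axial and one equatorial in each chair.
Chair I (methyl axial, iodo equatorial): E = 1.77 kcal/mol; chair II (methyl equatorial, iodo axial): E = 0.45 kcal/mol.
ΔG = 1.32 kcal/mol between the two chairs.
K = exp(ΔG/RT) with R = 1.987×10⁻³ kcal mol⁻¹ K⁻¹ and T = 323 K gives K ≈ 7.82.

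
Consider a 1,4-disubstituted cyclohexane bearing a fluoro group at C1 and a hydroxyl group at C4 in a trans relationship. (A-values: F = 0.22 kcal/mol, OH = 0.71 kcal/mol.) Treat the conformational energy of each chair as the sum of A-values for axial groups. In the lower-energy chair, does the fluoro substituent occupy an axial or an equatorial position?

C1 and C4 have opposite parity, so for the trans isomer the two substituents are e,e in one chair and a,a in the other.
Chair I (fluoro axial, hydroxyl axial): E = 0.93 kcal/mol.
Chair II (fluoro equatorial, hydroxyl equatorial): E = 0.00 kcal/mol.
Chair II is the more stable (lower-energy) conformer, and in that chair the fluoro group is equatorial.

equatorial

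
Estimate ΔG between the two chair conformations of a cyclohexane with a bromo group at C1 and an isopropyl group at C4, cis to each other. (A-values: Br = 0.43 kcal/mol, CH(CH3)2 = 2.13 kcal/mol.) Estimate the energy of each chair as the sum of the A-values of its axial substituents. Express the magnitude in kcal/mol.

1.70 kcal/mol

C1 and C4 have opposite parity, so for the cis isomer the two substituents are one axial and one equatorial in each chair.
Chair I (bromo axial, isopropyl equatorial): E = 0.43 kcal/mol.
Chair II (bromo equatorial, isopropyl axial): E = 2.13 kcal/mol.
ΔE = 2.13 − 0.43 = 1.70 kcal/mol; chair I is more stable.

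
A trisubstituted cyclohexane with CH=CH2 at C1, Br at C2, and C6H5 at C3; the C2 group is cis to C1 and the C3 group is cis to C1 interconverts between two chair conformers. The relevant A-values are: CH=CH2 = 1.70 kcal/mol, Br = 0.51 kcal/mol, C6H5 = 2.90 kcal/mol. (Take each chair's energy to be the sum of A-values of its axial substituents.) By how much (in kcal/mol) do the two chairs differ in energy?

4.09 kcal/mol

Chair I (vinyl axial, bromo equatorial, phenyl axial): E = 4.60 kcal/mol.
Chair II (vinyl equatorial, bromo axial, phenyl equatorial): E = 0.51 kcal/mol.
ΔE = 4.60 − 0.51 = 4.09 kcal/mol; chair II is more stable.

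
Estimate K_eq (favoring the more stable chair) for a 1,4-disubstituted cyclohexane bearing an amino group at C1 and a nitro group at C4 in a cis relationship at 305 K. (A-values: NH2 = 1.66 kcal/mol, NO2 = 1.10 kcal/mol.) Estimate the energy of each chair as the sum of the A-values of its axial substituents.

K ≈ 2.52

C1 and C4 have opposite parity, so for the cis isomer the two substituents are one axial and one equatorial in each chair.
Chair I (amino axial, nitro equatorial): E = 1.66 kcal/mol; chair II (amino equatorial, nitro axial): E = 1.10 kcal/mol.
ΔG = 0.56 kcal/mol between the two chairs.
K = exp(ΔG/RT) with R = 1.987×10⁻³ kcal mol⁻¹ K⁻¹ and T = 305 K gives K ≈ 2.52.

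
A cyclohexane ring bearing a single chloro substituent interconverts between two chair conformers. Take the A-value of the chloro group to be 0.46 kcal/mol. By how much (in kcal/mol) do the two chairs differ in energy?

A monosubstituted cyclohexane has one chair with the chloro group axial (E = A = 0.46 kcal/mol) and one with it equatorial (E = 0).
ΔE = 0.46 − 0 = 0.46 kcal/mol.

0.46 kcal/mol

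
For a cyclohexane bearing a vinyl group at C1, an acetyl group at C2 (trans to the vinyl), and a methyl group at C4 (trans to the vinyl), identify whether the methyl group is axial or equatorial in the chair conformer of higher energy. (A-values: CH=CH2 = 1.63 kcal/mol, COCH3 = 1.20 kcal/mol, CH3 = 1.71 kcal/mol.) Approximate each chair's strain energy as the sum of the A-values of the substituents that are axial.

Chair I (vinyl axial, acetyl axial, methyl axial): E = 4.54 kcal/mol.
Chair II (vinyl equatorial, acetyl equatorial, methyl equatorial): E = 0.00 kcal/mol.
Chair I is the less stable (higher-energy) conformer, and in that chair the methyl group is axial.

axial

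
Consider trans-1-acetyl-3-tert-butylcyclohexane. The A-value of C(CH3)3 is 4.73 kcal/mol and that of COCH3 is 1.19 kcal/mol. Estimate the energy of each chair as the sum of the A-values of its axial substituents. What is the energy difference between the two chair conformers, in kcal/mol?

C1 and C3 have the same parity, so for the trans isomer the two substituents are one axial and one equatorial in each chair.
Chair I (tert-butyl axial, acetyl equatorial): E = 4.73 kcal/mol.
Chair II (tert-butyl equatorial, acetyl axial): E = 1.19 kcal/mol.
ΔE = 4.73 − 1.19 = 3.54 kcal/mol; chair II is more stable.

3.54 kcal/mol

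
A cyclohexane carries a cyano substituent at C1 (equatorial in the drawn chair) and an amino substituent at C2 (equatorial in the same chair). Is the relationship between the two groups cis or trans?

trans

C1 and C2 have opposite parity, so their axial bonds point in opposite directions.
With opposite-parity carbons, two substituents on the same face are one axial and one equatorial; opposite faces give both axial or both equatorial.
Here the groups are equatorial/equatorial → opposite face → trans.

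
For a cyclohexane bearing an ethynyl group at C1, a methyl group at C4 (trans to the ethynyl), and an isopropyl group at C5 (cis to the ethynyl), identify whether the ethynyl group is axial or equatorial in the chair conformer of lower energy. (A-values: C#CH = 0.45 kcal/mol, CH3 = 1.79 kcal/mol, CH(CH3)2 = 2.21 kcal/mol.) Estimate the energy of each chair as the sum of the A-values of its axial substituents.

Chair I (ethynyl axial, methyl axial, isopropyl axial): E = 4.45 kcal/mol.
Chair II (ethynyl equatorial, methyl equatorial, isopropyl equatorial): E = 0.00 kcal/mol.
Chair II is the more stable (lower-energy) conformer, and in that chair the ethynyl group is equatorial.

equatorial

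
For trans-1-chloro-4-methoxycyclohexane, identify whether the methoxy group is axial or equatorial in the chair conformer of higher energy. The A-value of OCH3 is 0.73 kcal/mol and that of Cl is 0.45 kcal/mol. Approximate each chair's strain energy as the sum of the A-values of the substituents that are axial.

axial

C1 and C4 have opposite parity, so for the trans isomer the two substituents are e,e in one chair and a,a in the other.
Chair I (methoxy axial, chloro axial): E = 1.18 kcal/mol.
Chair II (methoxy equatorial, chloro equatorial): E = 0.00 kcal/mol.
Chair I is the less stable (higher-energy) conformer, and in that chair the methoxy group is axial.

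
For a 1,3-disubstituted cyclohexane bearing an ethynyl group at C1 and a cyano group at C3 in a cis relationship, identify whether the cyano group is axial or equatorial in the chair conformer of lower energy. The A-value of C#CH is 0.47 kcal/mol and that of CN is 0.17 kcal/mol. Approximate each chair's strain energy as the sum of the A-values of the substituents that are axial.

C1 and C3 have the same parity, so for the cis isomer the two substituents are e,e in one chair and a,a in the other.
Chair I (ethynyl axial, cyano axial): E = 0.64 kcal/mol.
Chair II (ethynyl equatorial, cyano equatorial): E = 0.00 kcal/mol.
Chair II is the more stable (lower-energy) conformer, and in that chair the cyano group is equatorial.

equatorial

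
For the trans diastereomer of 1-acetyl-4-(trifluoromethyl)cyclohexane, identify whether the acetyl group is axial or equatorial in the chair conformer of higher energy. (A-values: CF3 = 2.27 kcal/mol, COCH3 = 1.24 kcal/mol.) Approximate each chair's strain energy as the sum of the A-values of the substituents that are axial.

C1 and C4 have opposite parity, so for the trans isomer the two substituents are e,e in one chair and a,a in the other.
Chair I (trifluoromethyl axial, acetyl axial): E = 3.51 kcal/mol.
Chair II (trifluoromethyl equatorial, acetyl equatorial): E = 0.00 kcal/mol.
Chair I is the less stable (higher-energy) conformer, and in that chair the acetyl group is axial.

axial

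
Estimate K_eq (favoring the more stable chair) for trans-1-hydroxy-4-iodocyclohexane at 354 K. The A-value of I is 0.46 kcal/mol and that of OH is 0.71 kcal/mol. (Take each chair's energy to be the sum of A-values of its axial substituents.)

C1 and C4 have opposite parity, so for the trans isomer the two substituents are e,e in one chair and a,a in the other.
Chair I (iodo axial, hydroxyl axial): E = 1.17 kcal/mol; chair II (iodo equatorial, hydroxyl equatorial): E = 0.00 kcal/mol.
ΔG = 1.17 kcal/mol between the two chairs.
K = exp(ΔG/RT) with R = 1.987×10⁻³ kcal mol⁻¹ K⁻¹ and T = 354 K gives K ≈ 5.28.

K ≈ 5.28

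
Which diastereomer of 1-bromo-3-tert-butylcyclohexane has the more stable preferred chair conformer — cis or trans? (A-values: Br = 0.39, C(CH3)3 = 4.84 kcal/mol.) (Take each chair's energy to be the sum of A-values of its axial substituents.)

At 1,3 positions (parity same): cis → (e,e or a,a); trans → (a,e or e,a).
Best chair for cis: E = 0.00 kcal/mol; best chair for trans: E = 0.39 kcal/mol.
The cis isomer is lower by 0.39 kcal/mol.

cis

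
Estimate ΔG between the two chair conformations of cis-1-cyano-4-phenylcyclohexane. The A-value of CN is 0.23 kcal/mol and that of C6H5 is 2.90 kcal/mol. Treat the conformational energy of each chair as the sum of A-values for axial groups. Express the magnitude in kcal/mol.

2.67 kcal/mol

C1 and C4 have opposite parity, so for the cis isomer the two substituents are one axial and one equatorial in each chair.
Chair I (cyano axial, phenyl equatorial): E = 0.23 kcal/mol.
Chair II (cyano equatorial, phenyl axial): E = 2.90 kcal/mol.
ΔE = 2.90 − 0.23 = 2.67 kcal/mol; chair I is more stable.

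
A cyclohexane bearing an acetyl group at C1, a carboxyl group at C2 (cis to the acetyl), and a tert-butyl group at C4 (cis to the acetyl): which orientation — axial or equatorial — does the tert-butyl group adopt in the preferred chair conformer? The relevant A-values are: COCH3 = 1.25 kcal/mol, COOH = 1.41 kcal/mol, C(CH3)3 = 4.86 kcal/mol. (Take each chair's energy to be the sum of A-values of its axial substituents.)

Chair I (acetyl axial, carboxyl equatorial, tert-butyl equatorial): E = 1.25 kcal/mol.
Chair II (acetyl equatorial, carboxyl axial, tert-butyl axial): E = 6.27 kcal/mol.
Chair I is the more stable (lower-energy) conformer, and in that chair the tert-butyl group is equatorial.

equatorial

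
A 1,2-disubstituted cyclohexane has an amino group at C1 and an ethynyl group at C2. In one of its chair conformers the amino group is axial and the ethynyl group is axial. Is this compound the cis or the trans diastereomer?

trans

C1 and C2 have opposite parity, so their axial bonds point in opposite directions.
With opposite-parity carbons, two substituents on the same face are one axial and one equatorial; opposite faces give both axial or both equatorial.
Here the groups are axial/axial → opposite face → trans.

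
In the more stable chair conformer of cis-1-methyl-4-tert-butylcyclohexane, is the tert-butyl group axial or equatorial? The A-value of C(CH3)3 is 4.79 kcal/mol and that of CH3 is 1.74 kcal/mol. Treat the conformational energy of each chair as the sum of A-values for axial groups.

C1 and C4 have opposite parity, so for the cis isomer the two substituents are one axial and one equatorial in each chair.
Chair I (tert-butyl axial, methyl equatorial): E = 4.79 kcal/mol.
Chair II (tert-butyl equatorial, methyl axial): E = 1.74 kcal/mol.
Chair II is the more stable (lower-energy) conformer, and in that chair the tert-butyl group is equatorial.

equatorial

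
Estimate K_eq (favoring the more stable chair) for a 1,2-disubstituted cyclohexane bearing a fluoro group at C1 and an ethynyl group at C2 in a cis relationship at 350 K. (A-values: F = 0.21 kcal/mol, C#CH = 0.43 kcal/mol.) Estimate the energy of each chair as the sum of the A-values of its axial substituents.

K ≈ 1.37

C1 and C2 have opposite parity, so for the cis isomer the two substituents are one axial and one equatorial in each chair.
Chair I (fluoro axial, ethynyl equatorial): E = 0.21 kcal/mol; chair II (fluoro equatorial, ethynyl axial): E = 0.43 kcal/mol.
ΔG = 0.22 kcal/mol between the two chairs.
K = exp(ΔG/RT) with R = 1.987×10⁻³ kcal mol⁻¹ K⁻¹ and T = 350 K gives K ≈ 1.37.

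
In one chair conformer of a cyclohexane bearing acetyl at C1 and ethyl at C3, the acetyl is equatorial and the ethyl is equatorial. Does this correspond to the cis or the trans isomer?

cis

C1 and C3 have the same parity, so their axial bonds point in the same direction.
With same-parity carbons, two substituents on the same face are both axial or both equatorial; opposite faces give one of each.
Here the groups are equatorial/equatorial → same face → cis.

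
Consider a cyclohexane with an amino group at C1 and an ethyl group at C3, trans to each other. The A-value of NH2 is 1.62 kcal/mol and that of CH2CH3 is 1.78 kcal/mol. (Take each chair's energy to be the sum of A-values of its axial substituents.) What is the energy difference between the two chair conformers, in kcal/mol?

0.16 kcal/mol

C1 and C3 have the same parity, so for the trans isomer the two substituents are one axial and one equatorial in each chair.
Chair I (amino axial, ethyl equatorial): E = 1.62 kcal/mol.
Chair II (amino equatorial, ethyl axial): E = 1.78 kcal/mol.
ΔE = 1.78 − 1.62 = 0.16 kcal/mol; chair I is more stable.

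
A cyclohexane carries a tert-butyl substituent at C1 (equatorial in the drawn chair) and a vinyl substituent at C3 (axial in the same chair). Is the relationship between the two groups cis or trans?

trans

C1 and C3 have the same parity, so their axial bonds point in the same direction.
With same-parity carbons, two substituents on the same face are both axial or both equatorial; opposite faces give one of each.
Here the groups are equatorial/axial → opposite face → trans.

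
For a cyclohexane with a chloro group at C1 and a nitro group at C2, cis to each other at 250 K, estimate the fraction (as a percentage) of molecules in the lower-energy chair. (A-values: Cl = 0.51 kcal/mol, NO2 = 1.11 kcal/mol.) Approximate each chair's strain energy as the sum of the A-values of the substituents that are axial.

77.0%

C1 and C2 have opposite parity, so for the cis isomer the two substituents are one axial and one equatorial in each chair.
Chair I (chloro axial, nitro equatorial): E = 0.51 kcal/mol; chair II (chloro equatorial, nitro axial): E = 1.11 kcal/mol.
ΔG = 0.60 kcal/mol between the two chairs.
K = exp(ΔG/RT) with R = 1.987×10⁻³ kcal mol⁻¹ K⁻¹ and T = 250 K gives K ≈ 3.35.
Fraction in the lower-energy chair = K/(K+1) = 77.0%.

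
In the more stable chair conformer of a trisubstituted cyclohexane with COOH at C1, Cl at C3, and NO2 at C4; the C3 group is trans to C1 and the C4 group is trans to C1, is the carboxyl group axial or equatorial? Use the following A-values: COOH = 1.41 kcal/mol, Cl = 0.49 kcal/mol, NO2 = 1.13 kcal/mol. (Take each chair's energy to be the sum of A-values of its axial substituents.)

Chair I (carboxyl axial, chloro equatorial, nitro axial): E = 2.54 kcal/mol.
Chair II (carboxyl equatorial, chloro axial, nitro equatorial): E = 0.49 kcal/mol.
Chair II is the more stable (lower-energy) conformer, and in that chair the carboxyl group is equatorial.

equatorial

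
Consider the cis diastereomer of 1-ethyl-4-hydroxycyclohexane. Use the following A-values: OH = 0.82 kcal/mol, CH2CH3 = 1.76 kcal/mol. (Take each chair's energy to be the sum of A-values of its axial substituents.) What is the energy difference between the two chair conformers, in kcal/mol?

C1 and C4 have opposite parity, so for the cis isomer the two substituents are one axial and one equatorial in each chair.
Chair I (hydroxyl axial, ethyl equatorial): E = 0.82 kcal/mol.
Chair II (hydroxyl equatorial, ethyl axial): E = 1.76 kcal/mol.
ΔE = 1.76 − 0.82 = 0.94 kcal/mol; chair I is more stable.

0.94 kcal/mol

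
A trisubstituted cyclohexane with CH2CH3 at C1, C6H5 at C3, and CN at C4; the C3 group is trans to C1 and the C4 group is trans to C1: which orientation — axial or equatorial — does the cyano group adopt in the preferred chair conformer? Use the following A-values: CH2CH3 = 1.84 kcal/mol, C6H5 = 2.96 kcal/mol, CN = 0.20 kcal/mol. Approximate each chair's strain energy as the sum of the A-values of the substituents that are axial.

axial

Chair I (ethyl axial, phenyl equatorial, cyano axial): E = 2.04 kcal/mol.
Chair II (ethyl equatorial, phenyl axial, cyano equatorial): E = 2.96 kcal/mol.
Chair I is the more stable (lower-energy) conformer, and in that chair the cyano group is axial.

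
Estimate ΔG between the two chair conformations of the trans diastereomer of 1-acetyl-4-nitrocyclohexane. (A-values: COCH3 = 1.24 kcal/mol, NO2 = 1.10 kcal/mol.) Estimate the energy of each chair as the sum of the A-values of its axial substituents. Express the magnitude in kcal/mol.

2.34 kcal/mol

C1 and C4 have opposite parity, so for the trans isomer the two substituents are e,e in one chair and a,a in the other.
Chair I (acetyl axial, nitro axial): E = 2.34 kcal/mol.
Chair II (acetyl equatorial, nitro equatorial): E = 0.00 kcal/mol.
ΔE = 2.34 − 0.00 = 2.34 kcal/mol; chair II is more stable.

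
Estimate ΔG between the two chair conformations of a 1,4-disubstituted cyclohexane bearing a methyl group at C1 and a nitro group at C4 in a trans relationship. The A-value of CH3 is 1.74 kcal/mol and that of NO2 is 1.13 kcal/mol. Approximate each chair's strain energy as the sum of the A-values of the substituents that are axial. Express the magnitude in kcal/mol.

C1 and C4 have opposite parity, so for the trans isomer the two substituents are e,e in one chair and a,a in the other.
Chair I (methyl axial, nitro axial): E = 2.87 kcal/mol.
Chair II (methyl equatorial, nitro equatorial): E = 0.00 kcal/mol.
ΔE = 2.87 − 0.00 = 2.87 kcal/mol; chair II is more stable.

2.87 kcal/mol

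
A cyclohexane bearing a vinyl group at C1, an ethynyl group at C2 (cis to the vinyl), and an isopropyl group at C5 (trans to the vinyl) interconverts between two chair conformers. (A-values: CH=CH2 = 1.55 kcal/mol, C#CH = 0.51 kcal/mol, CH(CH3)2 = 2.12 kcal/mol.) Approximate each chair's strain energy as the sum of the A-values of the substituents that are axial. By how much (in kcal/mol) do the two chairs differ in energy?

Chair I (vinyl axial, ethynyl equatorial, isopropyl equatorial): E = 1.55 kcal/mol.
Chair II (vinyl equatorial, ethynyl axial, isopropyl axial): E = 2.63 kcal/mol.
ΔE = 2.63 − 1.55 = 1.08 kcal/mol; chair I is more stable.

1.08 kcal/mol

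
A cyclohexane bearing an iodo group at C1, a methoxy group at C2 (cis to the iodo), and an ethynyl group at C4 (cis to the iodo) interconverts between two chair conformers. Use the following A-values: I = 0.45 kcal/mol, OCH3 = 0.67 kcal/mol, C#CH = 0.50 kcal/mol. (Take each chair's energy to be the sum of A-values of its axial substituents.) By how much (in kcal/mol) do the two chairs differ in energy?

Chair I (iodo axial, methoxy equatorial, ethynyl equatorial): E = 0.45 kcal/mol.
Chair II (iodo equatorial, methoxy axial, ethynyl axial): E = 1.17 kcal/mol.
ΔE = 1.17 − 0.45 = 0.72 kcal/mol; chair I is more stable.

0.72 kcal/mol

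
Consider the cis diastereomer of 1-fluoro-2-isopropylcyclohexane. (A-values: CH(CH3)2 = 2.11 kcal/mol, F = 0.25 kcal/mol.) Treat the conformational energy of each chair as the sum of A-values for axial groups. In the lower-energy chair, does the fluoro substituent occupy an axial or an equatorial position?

C1 and C2 have opposite parity, so for the cis isomer the two substituents are one axial and one equatorial in each chair.
Chair I (isopropyl axial, fluoro equatorial): E = 2.11 kcal/mol.
Chair II (isopropyl equatorial, fluoro axial): E = 0.25 kcal/mol.
Chair II is the more stable (lower-energy) conformer, and in that chair the fluoro group is axial.

axial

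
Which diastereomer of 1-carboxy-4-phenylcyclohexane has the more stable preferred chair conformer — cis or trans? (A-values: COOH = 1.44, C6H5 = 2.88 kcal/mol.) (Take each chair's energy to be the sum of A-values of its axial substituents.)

At 1,4 positions (parity opposite): cis → (a,e or e,a); trans → (e,e or a,a).
Best chair for cis: E = 1.44 kcal/mol; best chair for trans: E = 0.00 kcal/mol.
The trans isomer is lower by 1.44 kcal/mol.

trans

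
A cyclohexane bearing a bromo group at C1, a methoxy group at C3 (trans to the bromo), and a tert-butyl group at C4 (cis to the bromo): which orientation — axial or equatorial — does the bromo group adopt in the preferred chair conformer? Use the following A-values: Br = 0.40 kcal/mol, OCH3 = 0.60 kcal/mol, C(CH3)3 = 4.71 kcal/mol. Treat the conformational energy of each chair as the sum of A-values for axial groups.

axial

Chair I (bromo axial, methoxy equatorial, tert-butyl equatorial): E = 0.40 kcal/mol.
Chair II (bromo equatorial, methoxy axial, tert-butyl axial): E = 5.31 kcal/mol.
Chair I is the more stable (lower-energy) conformer, and in that chair the bromo group is axial.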